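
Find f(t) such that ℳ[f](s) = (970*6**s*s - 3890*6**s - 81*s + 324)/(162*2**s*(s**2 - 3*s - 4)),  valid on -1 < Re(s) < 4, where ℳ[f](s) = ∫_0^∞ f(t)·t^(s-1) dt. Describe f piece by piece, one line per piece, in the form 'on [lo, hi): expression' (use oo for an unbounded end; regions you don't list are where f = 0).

the 3 pieces separated at 1/2, 3 each add one integral
on [0, 1/2): add ∫ t·t^(s-1) dt
∫ over [1/2, 3) of 2*t·t^(s-1) joins the sum
∫ t**(-4)·t^(s-1) over [3, ∞)

on [0, 1/2): t
on [1/2, 3): 2*t
on [3, oo): t**(-4)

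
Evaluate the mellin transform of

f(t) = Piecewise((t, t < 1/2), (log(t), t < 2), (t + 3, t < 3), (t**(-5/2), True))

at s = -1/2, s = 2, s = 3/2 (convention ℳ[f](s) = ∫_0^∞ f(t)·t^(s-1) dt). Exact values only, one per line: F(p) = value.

F(-1/2) = sqrt(2)*(-486*log(2) + sqrt(2) + 648)/162
F(2) = 2*sqrt(3)/3 + 17*log(2)/8 + 207/16
F(3/2) = sqrt(2)*(-1139 + 30*sqrt(2) + 270*log(2) + 864*sqrt(6))/180

linearity at 1/2, 2, 3 turns ℳ[f](s) into 4 summed integrals
between 0 and 1/2 the integrand is t·t^(s-1)
∫ log(t)·t^(s-1) over [1/2, 2)
over [2, 3), the kernel integral of (t + 3) enters the sum
for t in [3, ∞): the term is ∫ t**(-5/2)·t^(s-1)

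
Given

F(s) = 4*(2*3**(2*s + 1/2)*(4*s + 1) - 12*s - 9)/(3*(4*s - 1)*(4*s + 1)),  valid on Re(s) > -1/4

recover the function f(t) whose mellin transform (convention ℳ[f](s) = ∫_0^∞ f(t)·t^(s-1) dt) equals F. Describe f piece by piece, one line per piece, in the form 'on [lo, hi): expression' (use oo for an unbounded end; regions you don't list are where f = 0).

on [0, 1): t**(1/4)
on [1, 9): 2/t**(1/4)

undo the power substitution: sqrt(t) on [0, 1); 2/sqrt(t) on [1, 3)
peel off the shared t-power: t**(3/2) on [0, 1); 2*sqrt(t) on [1, 3)
summing 2 kernel integrals split by 1 yields ℳ[f](s)
piece [0, 1): integrate t**(1/4) against the kernel
[1, 9) adds the kernel integral of 2/t**(1/4)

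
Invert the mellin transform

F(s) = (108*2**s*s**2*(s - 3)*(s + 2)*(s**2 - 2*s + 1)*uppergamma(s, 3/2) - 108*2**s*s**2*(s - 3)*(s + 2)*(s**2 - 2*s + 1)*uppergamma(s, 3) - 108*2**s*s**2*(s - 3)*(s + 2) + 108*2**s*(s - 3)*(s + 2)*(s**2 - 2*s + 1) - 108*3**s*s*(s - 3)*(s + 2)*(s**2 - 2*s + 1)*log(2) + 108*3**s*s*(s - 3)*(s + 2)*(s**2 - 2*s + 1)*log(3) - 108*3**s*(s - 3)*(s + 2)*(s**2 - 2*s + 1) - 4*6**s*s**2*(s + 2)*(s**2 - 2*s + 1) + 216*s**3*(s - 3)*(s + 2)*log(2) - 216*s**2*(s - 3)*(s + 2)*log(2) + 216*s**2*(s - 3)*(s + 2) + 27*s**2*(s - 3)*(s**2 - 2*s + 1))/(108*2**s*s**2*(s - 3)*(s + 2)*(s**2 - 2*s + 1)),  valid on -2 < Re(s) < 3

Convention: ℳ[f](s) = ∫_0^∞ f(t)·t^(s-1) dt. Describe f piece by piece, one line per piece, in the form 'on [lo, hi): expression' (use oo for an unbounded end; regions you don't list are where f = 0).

on [0, 1/2): t**2
on [1/2, 1): log(t)/t
on [1, 3/2): log(t)
on [3/2, 3): exp(-t)
on [3, oo): t**(-3)

slice at 1/2, 1, 3/2, 3, transform all 5 pieces, and sum them
segment 0 to 1/2 holds t**2; add its integral
over [1/2, 1), the kernel integral of log(t)/t enters the sum
on [1, 3/2) integrate f = log(t) against the kernel
the [3/2, 3) slice contributes ∫ exp(-t)·t^(s-1) dt
segment 3 to ∞ holds t**(-3); add its integral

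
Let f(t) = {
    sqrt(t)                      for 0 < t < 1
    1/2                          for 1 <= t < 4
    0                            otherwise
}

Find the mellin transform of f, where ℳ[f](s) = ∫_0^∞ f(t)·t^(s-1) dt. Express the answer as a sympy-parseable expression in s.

invert the power substitution to get t on [0, 1); 1/2 on [1, 2)
integrate the 2 segments split at 1, then add the results
∫ sqrt(t)·t^(s-1) over [0, 1)
on [1, 4) integrate f = 1/2 against the kernel

(4**s*(2*s + 1)/2 + s - 1/2)/(s*(2*s + 1))
  Re(s) > -1/2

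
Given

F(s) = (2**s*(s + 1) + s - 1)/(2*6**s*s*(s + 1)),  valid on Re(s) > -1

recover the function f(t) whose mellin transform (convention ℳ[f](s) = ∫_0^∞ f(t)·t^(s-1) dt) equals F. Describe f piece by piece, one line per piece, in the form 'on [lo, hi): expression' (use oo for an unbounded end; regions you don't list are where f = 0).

remove the common scale on t first: 3*t on [0, 1/3); 1/2 on [1/3, 2/3)
undo the common scale on t: t on [0, 1); 1/2 on [1, 2)
integrate the 2 segments split at 1/6, then add the results
between 0 and 1/6 the integrand is 6*t·t^(s-1)
[1/6, 1/3) adds the kernel integral of 1/2

on [0, 1/6): 6*t
on [1/6, 1/3): 1/2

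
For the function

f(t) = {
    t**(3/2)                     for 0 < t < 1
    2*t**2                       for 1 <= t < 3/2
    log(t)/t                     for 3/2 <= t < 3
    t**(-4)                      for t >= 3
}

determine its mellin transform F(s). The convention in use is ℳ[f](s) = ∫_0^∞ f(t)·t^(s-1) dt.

(324*2**s*(s - 4)*(s + 2)*(s**2 - 2*s + 1) - 324*2**s*(s - 4)*(2*s + 3)*(s**2 - 2*s + 1) - 108*3**s*s*(s - 4)*(s + 2)*(2*s + 3)*log(3) + 108*3**s*s*(s - 4)*(s + 2)*(2*s + 3)*log(2) - 108*3**s*(s - 4)*(s + 2)*(2*s + 3)*log(2) + 108*3**s*(s - 4)*(s + 2)*(2*s + 3) + 108*3**s*(s - 4)*(s + 2)*(2*s + 3)*log(3) + 729*3**s*(s - 4)*(2*s + 3)*(s**2 - 2*s + 1) + 54*6**s*s*(s - 4)*(s + 2)*(2*s + 3)*log(3) - 54*6**s*(s - 4)*(s + 2)*(2*s + 3)*log(3) - 54*6**s*(s - 4)*(s + 2)*(2*s + 3) - 2*6**s*(s + 2)*(2*s + 3)*(s**2 - 2*s + 1))/(162*2**s*(s - 4)*(s + 2)*(2*s + 3)*(s**2 - 2*s + 1))
  -3/2 < Re(s) < 4

breakpoints 1, 3/2, 3: one integral from each of the 4 segments
over [0, 1), the kernel integral of t**(3/2) enters the sum
∫ 2*t**2·t^(s-1) over [1, 3/2)
over [3/2, 3), the kernel integral of log(t)/t enters the sum
on [3, ∞): add ∫ t**(-4)·t^(s-1) dt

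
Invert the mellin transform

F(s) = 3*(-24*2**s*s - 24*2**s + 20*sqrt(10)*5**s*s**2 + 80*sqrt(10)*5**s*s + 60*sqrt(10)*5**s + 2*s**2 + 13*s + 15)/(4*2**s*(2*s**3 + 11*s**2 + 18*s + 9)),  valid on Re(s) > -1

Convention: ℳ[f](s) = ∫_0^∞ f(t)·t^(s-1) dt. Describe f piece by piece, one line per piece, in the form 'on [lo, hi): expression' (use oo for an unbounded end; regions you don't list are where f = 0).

breakpoints 1/2, 1: one integral from each of the 3 segments
∫ 3*t·t^(s-1) over [0, 1/2)
for t in [1/2, 1): the term is ∫ 6*t**3·t^(s-1)
piece [1, 5/2): integrate 6*t**(3/2) against the kernel

on [0, 1/2): 3*t
on [1/2, 1): 6*t**3
on [1, 5/2): 6*t**(3/2)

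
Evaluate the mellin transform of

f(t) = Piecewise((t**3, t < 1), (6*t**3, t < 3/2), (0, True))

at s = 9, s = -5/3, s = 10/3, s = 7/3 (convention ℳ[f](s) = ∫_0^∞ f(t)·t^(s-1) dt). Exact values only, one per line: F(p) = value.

F(9) = 1584083/24576
F(-5/3) = -15/4 + 27*2**(2/3)*3**(1/3)/8
F(10/3) = -15/19 + 6561*2**(2/3)*3**(1/3)/1216
F(7/3) = -15/16 + 2187*2**(2/3)*3**(1/3)/512

linearity at 1 turns ℳ[f](s) into 2 summed integrals
[0, 1) adds the kernel integral of t**3
segment 1 to 3/2 holds 6*t**3; add its integral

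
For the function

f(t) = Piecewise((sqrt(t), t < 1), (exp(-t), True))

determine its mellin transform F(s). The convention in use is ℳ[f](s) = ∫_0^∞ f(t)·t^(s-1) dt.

decompose at 1; ℳ[f](s) sums the 2 pieces' integrals
piece [0, 1): integrate sqrt(t) against the kernel
for t in [1, ∞): the term is ∫ exp(-t)·t^(s-1)

((2*s + 1)*uppergamma(s, 1) + 2)/(2*s + 1)
  Re(s) > -1/2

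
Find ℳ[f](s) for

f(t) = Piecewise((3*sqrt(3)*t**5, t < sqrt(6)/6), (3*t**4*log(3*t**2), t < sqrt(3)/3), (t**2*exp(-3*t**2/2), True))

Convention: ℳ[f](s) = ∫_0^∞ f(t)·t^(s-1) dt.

(-16*2**(s/2)*(s + 5) + 8*2**s*(s + 5)*(4*s + (s + 2)**2 + 12)*uppergamma(s/2 + 1, 1/2) + 4*s + (s + 2)*(s + 5)*log(4) + 4*(s + 5)*log(2) + sqrt(2)*(4*s + (s + 2)**2 + 12) + 20)/(24*6**(s/2)*(s + 5)*(4*s + (s + 2)**2 + 12))
  Re(s) > -5

strip the shared t-power: 3*sqrt(3)*t**3 on [0, sqrt(6)/6); 3*t**2*log(3*t**2) on [sqrt(6)/6, sqrt(3)/3); exp(-3*t**2/2) on [sqrt(3)/3, ∞)
invert the power substitution to get 3*sqrt(3)*t**(3/2) on [0, 1/6); 3*t*log(3*t) on [1/6, 1/3); exp(-3*t/2) on [1/3, ∞)
the common scale on t comes off first: t**(3/2) on [0, 1/2); t*log(t) on [1/2, 1); exp(-t/2) on [1, ∞)
decompose at sqrt(6)/6, sqrt(3)/3; ℳ[f](s) sums the 3 pieces' integrals
over [0, sqrt(6)/6), the kernel integral of 3*sqrt(3)*t**5 enters the sum
piece [sqrt(6)/6, sqrt(3)/3): integrate 3*t**4*log(3*t**2) against the kernel
on [sqrt(3)/3, ∞): add ∫ t**2*exp(-3*t**2/2)·t^(s-1) dt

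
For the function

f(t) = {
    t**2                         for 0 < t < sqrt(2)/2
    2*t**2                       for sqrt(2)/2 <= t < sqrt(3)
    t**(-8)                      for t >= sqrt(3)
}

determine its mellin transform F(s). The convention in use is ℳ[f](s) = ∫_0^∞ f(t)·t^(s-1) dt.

(sqrt(2)/2)**s*(972*6**(s/2)*(s - 8) - 2*6**(s/2)*(s + 2) - 81*s + 648)/(162*(s - 8)*(s + 2))
  -2 < Re(s) < 8

reversing the power substitution: t on [0, 1/2); 2*t on [1/2, 3); t**(-4) on [3, ∞)
linearity at sqrt(2)/2, sqrt(3) turns ℳ[f](s) into 3 summed integrals
segment [0, sqrt(2)/2) carries t**2; integrate it
∫ over [sqrt(2)/2, sqrt(3)) of 2*t**2·t^(s-1) joins the sum
the [sqrt(3), ∞) slice contributes ∫ t**(-8)·t^(s-1) dt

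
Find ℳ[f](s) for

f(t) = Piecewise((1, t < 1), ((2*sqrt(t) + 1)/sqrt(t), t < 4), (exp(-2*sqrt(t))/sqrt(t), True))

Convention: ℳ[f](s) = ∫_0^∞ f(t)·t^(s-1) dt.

2**(-4*s - 1)*(2**(2*s + 3)*s*(2*s - 1)*uppergamma(2*s - 1, 4) - 2**(4*s + 1) + 2**(4*s + 2)*(1 - 2*s) + 64**s*(10*s - 5) + 64**s)/(s*(2*s - 1))
  Re(s) > 0

invert the shared t-power to get t on [0, 1); sqrt(t)*(2*sqrt(t) + 1) on [1, 4); sqrt(t)*exp(-2*sqrt(t)) on [4, ∞)
peel off the shared t-power: sqrt(t) on [0, 1); 2*sqrt(t) + 1 on [1, 4); exp(-2*sqrt(t)) on [4, ∞)
reversing the power substitution: t on [0, 1); 2*t + 1 on [1, 2); exp(-2*t) on [2, ∞)
integrate the 3 segments split at 1, 4, then add the results
on [0, 1): add ∫ 1·t^(s-1) dt
on [1, 4): add ∫ (2*sqrt(t) + 1)/sqrt(t)·t^(s-1) dt
on [4, ∞) integrate f = exp(-2*sqrt(t))/sqrt(t) against the kernel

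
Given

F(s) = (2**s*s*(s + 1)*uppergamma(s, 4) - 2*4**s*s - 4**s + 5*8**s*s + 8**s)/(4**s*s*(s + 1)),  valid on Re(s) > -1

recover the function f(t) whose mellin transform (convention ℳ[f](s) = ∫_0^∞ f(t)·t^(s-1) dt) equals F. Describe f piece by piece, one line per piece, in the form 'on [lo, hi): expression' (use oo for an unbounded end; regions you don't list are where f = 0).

slice at 1, 2, transform all 3 pieces, and sum them
for t in [0, 1): the term is ∫ t·t^(s-1)
on [1, 2) integrate f = (2*t + 1) against the kernel
segment 2 to ∞ holds exp(-2*t); add its integral

on [0, 1): t
on [1, 2): 2*t + 1
on [2, oo): exp(-2*t)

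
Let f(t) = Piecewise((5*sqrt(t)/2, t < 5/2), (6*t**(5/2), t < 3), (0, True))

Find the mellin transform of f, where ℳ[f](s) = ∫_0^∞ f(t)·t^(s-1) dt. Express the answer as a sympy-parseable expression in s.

(-70*sqrt(10)*5**s*s - 25*sqrt(10)*5**s + 216*sqrt(3)*6**s*s + 108*sqrt(3)*6**s)/(2**s*(4*s**2 + 12*s + 5))
  Re(s) > -1/2

integrate the 2 segments split at 5/2, then add the results
over [0, 5/2), the kernel integral of 5*sqrt(t)/2 enters the sum
over [5/2, 3), the kernel integral of 6*t**(5/2) enters the sum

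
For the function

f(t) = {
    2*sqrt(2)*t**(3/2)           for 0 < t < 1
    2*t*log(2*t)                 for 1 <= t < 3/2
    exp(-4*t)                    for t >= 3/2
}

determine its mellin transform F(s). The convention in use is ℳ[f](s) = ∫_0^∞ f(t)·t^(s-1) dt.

undo the common scale on t: t**(3/2) on [0, 2); t*log(t) on [2, 3); exp(-2*t) on [3, ∞)
summing 3 kernel integrals split by 1, 3/2 yields ℳ[f](s)
the [0, 1) slice contributes ∫ 2*sqrt(2)*t**(3/2)·t^(s-1) dt
piece [1, 3/2): integrate 2*t*log(2*t) against the kernel
for t in [3/2, ∞): the term is ∫ exp(-4*t)·t^(s-1)

(-12**s*s*(2*s + 3)*log(4) - 12**s*(2*s + 3)*log(4) + 12**s*(4*s + 6) + 12**s*sqrt(2)*(4*s**2 + 8*s + 4) + 3*18**s*s*(2*s + 3)*log(3) + 18**s*(-6*s - 9) + 3*18**s*(2*s + 3)*log(3) + 3**s*(2*s + 3)*(s**2 + 2*s + 1)*uppergamma(s, 6))/(12**s*(2*s + 3)*(s**2 + 2*s + 1))
  Re(s) > -3/2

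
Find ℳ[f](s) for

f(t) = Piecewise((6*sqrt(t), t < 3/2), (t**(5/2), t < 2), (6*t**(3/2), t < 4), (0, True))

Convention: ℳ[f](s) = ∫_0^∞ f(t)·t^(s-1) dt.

along the cuts 3/2, 2, ℳ[f](s) splits into 3 integrals
between 0 and 3/2 the integrand is 6*sqrt(t)·t^(s-1)
over [3/2, 2), the kernel integral of t**(5/2) enters the sum
∫ over [2, 4) of 6*t**(3/2)·t^(s-1) joins the sum

2*(-6*2**(s + 3/2)*(2*s + 1)*(2*s + 5) + 2**(s + 5/2)*(2*s + 1)*(2*s + 3) + 6*(3/2)**(s + 1/2)*(2*s + 3)*(2*s + 5) - (3/2)**(s + 5/2)*(2*s + 1)*(2*s + 3) + 6*4**(s + 3/2)*(2*s + 1)*(2*s + 5))/((2*s + 1)*(2*s + 3)*(2*s + 5))
  Re(s) > -1/2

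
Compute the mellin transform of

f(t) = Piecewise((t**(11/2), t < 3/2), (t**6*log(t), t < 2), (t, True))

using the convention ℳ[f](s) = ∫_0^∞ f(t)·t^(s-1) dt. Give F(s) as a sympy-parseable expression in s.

2**(-s - 5)*(32*2**(2*s + 10)*(s + 1)*(s + 5)*(2*s + 11)*log(2) - 32*2**(2*s + 10)*(s + 1)*(2*s + 11) + 32*2**(2*s + 10)*(s + 1)*(2*s + 11)*log(2) - 2**(2*s + 10)*(2*s + 11)*(2*s + (s + 5)**2 + 11) - 24*3**(s + 5)*(s + 1)*(s + 5)*(2*s + 11)*log(3) + 24*3**(s + 5)*(s + 1)*(s + 5)*(2*s + 11)*log(2) - 24*3**(s + 5)*(s + 1)*(2*s + 11)*log(3) + 24*3**(s + 5)*(s + 1)*(2*s + 11)*log(2) + 24*3**(s + 5)*(s + 1)*(2*s + 11) + 16*3**(s + 5)*sqrt(6)*(s + 1)*(2*s + (s + 5)**2 + 11))/(16*(s + 1)*(2*s + 11)*(2*s + (s + 5)**2 + 11))
  -11/2 < Re(s) < -1

peel off the shared t-power: t**(9/2) on [0, 3/2); t**5*log(t) on [3/2, 2); 1 on [2, ∞)
strip the shared t-power: t**(5/2) on [0, 3/2); t**3*log(t) on [3/2, 2); t**(-2) on [2, ∞)
invert the shared t-power to get sqrt(t) on [0, 3/2); t*log(t) on [3/2, 2); t**(-4) on [2, ∞)
along the cuts 3/2, 2, ℳ[f](s) splits into 3 integrals
on [0, 3/2): add ∫ t**(11/2)·t^(s-1) dt
over [3/2, 2), the kernel integral of t**6*log(t) enters the sum
on [2, ∞) integrate f = t against the kernel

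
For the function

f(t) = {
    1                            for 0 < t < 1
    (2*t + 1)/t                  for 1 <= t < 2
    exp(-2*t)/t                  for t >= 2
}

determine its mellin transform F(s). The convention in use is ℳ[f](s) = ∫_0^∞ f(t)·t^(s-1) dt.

invert the shared t-power to get t on [0, 1); 2*t + 1 on [1, 2); exp(-2*t) on [2, ∞)
split f at 1, 2: ℳ[f](s) collects 3 kernel integrals
between 0 and 1 the integrand is 1·t^(s-1)
for t in [1, 2): the term is ∫ (2*t + 1)/t·t^(s-1)
for t in [2, ∞): the term is ∫ exp(-2*t)/t·t^(s-1)

(4*2**s*(1 - s) - 2*2**s + 5*4**s*(s - 1) + 4**s + 4*s*(s - 1)*uppergamma(s - 1, 4))/(2*2**s*s*(s - 1))
  Re(s) > 0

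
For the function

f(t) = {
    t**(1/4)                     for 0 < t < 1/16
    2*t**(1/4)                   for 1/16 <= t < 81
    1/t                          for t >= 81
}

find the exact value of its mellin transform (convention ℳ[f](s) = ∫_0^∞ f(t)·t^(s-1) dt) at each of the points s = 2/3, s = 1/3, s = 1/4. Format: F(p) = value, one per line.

strip the power substitution: sqrt(t) on [0, 1/4); 2*sqrt(t) on [1/4, 9); t**(-2) on [9, ∞)
back out the power substitution: t on [0, 1/2); 2*t on [1/2, 3); t**(-4) on [3, ∞)
the 3 pieces separated at 1/16, 81 each add one integral
between 0 and 1/16 the integrand is t**(1/4)·t^(s-1)
segment [1/16, 81) carries 2*t**(1/4); integrate it
for t in [81, ∞): the term is ∫ 1/t·t^(s-1)

F(2/3) = 2**(1/3)*(-9 + 3910*6**(2/3))/132
F(1/3) = 2**(2/3)*(-54 + 3895*6**(1/3))/252
F(1/4) = 5759/162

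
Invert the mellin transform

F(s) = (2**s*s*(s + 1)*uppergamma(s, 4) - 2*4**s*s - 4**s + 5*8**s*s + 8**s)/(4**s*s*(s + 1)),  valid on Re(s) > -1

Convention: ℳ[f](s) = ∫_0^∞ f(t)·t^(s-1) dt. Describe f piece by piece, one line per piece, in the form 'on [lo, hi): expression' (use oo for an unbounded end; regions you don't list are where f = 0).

on [0, 1): t
on [1, 2): 2*t + 1
on [2, oo): exp(-2*t)

treat the 3 regions marked off by 1, 2 separately and sum
∫ over [0, 1) of t·t^(s-1) joins the sum
for t in [1, 2): the term is ∫ (2*t + 1)·t^(s-1)
piece [2, ∞): integrate exp(-2*t) against the kernel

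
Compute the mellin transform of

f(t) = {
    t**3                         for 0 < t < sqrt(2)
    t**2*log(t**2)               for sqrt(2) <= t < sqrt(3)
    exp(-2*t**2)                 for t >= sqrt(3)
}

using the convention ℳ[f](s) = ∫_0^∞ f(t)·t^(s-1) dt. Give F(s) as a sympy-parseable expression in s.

back out the power substitution: t**(3/2) on [0, 2); t*log(t) on [2, 3); exp(-2*t) on [3, ∞)
treat the 3 regions marked off by sqrt(2), sqrt(3) separately and sum
piece [0, sqrt(2)): integrate t**3 against the kernel
segment sqrt(2) to sqrt(3) holds t**2*log(t**2); add its integral
between sqrt(3) and ∞ the integrand is exp(-2*t**2)·t^(s-1)

(-12**(s/2)*s*(s + 3)*log(2) - 2*12**(s/2)*(s + 3)*log(2) + 2*12**(s/2)*(s + 3) + 4*12**(s/2)*sqrt(2)*(s**2/4 + s + 1) + 3*18**(s/2)*s*(s + 3)*log(3)/2 - 3*18**(s/2)*(s + 3) + 3*18**(s/2)*(s + 3)*log(3) + 3**(s/2)*(s + 3)*(s**2/4 + s + 1)*uppergamma(s/2, 6))/(2*6**(s/2)*(s + 3)*(s**2/4 + s + 1))
  Re(s) > -3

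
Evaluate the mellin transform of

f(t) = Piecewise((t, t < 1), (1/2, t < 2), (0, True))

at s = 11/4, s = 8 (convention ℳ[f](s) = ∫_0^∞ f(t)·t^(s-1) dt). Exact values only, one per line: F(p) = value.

slice at 1, transform all 2 pieces, and sum them
∫ over [0, 1) of t·t^(s-1) joins the sum
on [1, 2): add ∫ 1/2·t^(s-1) dt

F(11/4) = 14/165 + 8*2**(3/4)/11
F(8) = 2311/144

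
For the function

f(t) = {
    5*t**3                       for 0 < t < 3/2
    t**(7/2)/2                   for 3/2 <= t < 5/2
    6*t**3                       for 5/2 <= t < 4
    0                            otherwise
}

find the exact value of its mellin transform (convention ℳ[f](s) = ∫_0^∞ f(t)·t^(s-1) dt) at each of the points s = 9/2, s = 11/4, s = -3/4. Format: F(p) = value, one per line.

F(9/2) = -15625*sqrt(10)/64 + 729*sqrt(6)/128 + 8418613/320
F(11/4) = -9375*2**(1/4)*5**(3/4)/184 - 729*2**(3/4)*3**(1/4)/1600 + 1215*2**(1/4)*3**(3/4)/368 + 625*2**(3/4)*5**(1/4)/64 + 49152*sqrt(2)/23
F(-3/4) = -25*2**(3/4)*5**(1/4)/3 - 9*2**(1/4)*3**(3/4)/44 + 25*2**(1/4)*5**(3/4)/44 + 5*2**(3/4)*3**(1/4)/2 + 128*sqrt(2)/3

the 3 pieces separated at 3/2, 5/2 each add one integral
on [0, 3/2): add ∫ 5*t**3·t^(s-1) dt
piece [3/2, 5/2): integrate t**(7/2)/2 against the kernel
over [5/2, 4), the kernel integral of 6*t**3 enters the sum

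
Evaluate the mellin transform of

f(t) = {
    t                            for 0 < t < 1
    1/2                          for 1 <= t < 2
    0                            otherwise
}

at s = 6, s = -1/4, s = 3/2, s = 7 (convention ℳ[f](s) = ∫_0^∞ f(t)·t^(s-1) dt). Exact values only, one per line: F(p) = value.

F(6) = 151/28
F(-1/4) = 10/3 - 2**(3/4)
F(3/2) = 1/15 + 2*sqrt(2)/3
F(7) = 515/56

split f at 1: ℳ[f](s) collects 2 kernel integrals
on [0, 1) integrate f = t against the kernel
∫ 1/2·t^(s-1) over [1, 2)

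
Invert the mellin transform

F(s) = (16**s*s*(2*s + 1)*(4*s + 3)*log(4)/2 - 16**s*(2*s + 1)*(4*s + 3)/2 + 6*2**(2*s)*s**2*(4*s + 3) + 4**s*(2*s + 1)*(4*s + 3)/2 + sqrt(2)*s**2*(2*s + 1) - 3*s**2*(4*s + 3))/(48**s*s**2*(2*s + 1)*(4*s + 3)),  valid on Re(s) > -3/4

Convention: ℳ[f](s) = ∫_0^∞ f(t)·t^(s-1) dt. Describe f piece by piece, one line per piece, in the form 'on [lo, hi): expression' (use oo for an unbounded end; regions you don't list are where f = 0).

back out the common scale on t: 2*sqrt(2)*t**(3/4) on [0, 1/16); 6*sqrt(t) on [1/16, 1/4); log(2*sqrt(t)) on [1/4, 1)
the power substitution comes off first: 2*sqrt(2)*t**(3/2) on [0, 1/4); 6*t on [1/4, 1/2); log(2*t) on [1/2, 1)
remove the common scale on t first: t**(3/2) on [0, 1/2); 3*t on [1/2, 1); log(t) on [1, 2)
integrate the 3 segments split at 1/48, 1/12, then add the results
∫ 2*sqrt(2)*3**(3/4)*t**(3/4)·t^(s-1) over [0, 1/48)
piece [1/48, 1/12): integrate 6*sqrt(3)*sqrt(t) against the kernel
on [1/12, 1/3): add ∫ log(2*sqrt(3)*sqrt(t))·t^(s-1) dt

on [0, 1/48): 2*sqrt(2)*3**(3/4)*t**(3/4)
on [1/48, 1/12): 6*sqrt(3)*sqrt(t)
on [1/12, 1/3): log(2*sqrt(3)*sqrt(t))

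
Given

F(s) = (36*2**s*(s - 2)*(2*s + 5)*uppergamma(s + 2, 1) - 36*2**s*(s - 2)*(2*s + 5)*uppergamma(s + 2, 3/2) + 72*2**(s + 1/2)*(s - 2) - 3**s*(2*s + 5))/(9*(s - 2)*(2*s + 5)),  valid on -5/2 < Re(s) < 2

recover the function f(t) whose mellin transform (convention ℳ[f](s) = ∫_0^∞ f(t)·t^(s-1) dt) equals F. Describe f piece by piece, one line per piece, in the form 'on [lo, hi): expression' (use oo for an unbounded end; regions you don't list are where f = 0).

on [0, 2): t**(5/2)
on [2, 3): t**2*exp(-t/2)
on [3, oo): t**(-2)

remove the shared t-power first: t**(3/2) on [0, 2); t*exp(-t/2) on [2, 3); t**(-3) on [3, ∞)
peel off the shared t-power: sqrt(t) on [0, 2); exp(-t/2) on [2, 3); t**(-4) on [3, ∞)
treat the 3 regions marked off by 2, 3 separately and sum
∫ t**(5/2)·t^(s-1) over [0, 2)
segment [2, 3) carries t**2*exp(-t/2); integrate it
over [3, ∞), the kernel integral of t**(-2) enters the sum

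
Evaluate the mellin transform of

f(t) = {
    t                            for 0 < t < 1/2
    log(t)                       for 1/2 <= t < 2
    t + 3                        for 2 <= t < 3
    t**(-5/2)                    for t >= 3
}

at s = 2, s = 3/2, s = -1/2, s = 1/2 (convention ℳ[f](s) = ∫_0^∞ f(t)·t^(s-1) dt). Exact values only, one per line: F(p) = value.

F(2) = 2*sqrt(3)/3 + 17*log(2)/8 + 207/16
F(3/2) = sqrt(2)*(-1139 + 30*sqrt(2) + 270*log(2) + 864*sqrt(6))/180
F(-1/2) = sqrt(2)*(-486*log(2) + sqrt(2) + 648)/162
F(1/2) = sqrt(2)*(-330 + sqrt(2) + 108*log(2) + 144*sqrt(6))/36

along the cuts 1/2, 2, 3, ℳ[f](s) splits into 4 integrals
between 0 and 1/2 the integrand is t·t^(s-1)
on [1/2, 2): add ∫ log(t)·t^(s-1) dt
∫ (t + 3)·t^(s-1) over [2, 3)
segment [3, ∞) carries t**(-5/2); integrate it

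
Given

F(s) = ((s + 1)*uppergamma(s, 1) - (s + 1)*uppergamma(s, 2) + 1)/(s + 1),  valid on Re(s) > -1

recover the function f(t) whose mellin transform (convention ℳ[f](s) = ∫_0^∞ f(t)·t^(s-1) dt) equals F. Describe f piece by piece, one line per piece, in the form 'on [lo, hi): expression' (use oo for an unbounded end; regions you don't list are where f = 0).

on [0, 1): t
on [1, 2): exp(-t)

split f at 1: ℳ[f](s) collects 2 kernel integrals
between 0 and 1 the integrand is t·t^(s-1)
[1, 2) adds the kernel integral of exp(-t)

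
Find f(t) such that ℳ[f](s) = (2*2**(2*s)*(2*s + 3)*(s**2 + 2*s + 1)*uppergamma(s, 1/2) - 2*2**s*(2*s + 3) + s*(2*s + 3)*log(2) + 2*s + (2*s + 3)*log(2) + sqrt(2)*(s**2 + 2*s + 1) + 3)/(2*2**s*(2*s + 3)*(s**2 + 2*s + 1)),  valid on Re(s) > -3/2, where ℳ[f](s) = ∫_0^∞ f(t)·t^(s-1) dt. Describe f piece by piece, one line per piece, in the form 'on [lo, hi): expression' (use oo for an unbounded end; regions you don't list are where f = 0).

split f at 1/2, 1: ℳ[f](s) collects 3 kernel integrals
on [0, 1/2): add ∫ t**(3/2)·t^(s-1) dt
for t in [1/2, 1): the term is ∫ t*log(t)·t^(s-1)
∫ over [1, ∞) of exp(-t/2)·t^(s-1) joins the sum

on [0, 1/2): t**(3/2)
on [1/2, 1): t*log(t)
on [1, oo): exp(-t/2)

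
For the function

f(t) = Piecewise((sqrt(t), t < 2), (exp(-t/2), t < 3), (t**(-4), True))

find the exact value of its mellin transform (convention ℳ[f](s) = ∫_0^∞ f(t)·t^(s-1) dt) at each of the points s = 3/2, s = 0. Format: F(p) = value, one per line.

slice at 2, 3, transform all 3 pieces, and sum them
∫ sqrt(t)·t^(s-1) over [0, 2)
segment [2, 3) carries exp(-t/2); integrate it
for t in [3, ∞): the term is ∫ t**(-4)·t^(s-1)

F(3/2) = -2*sqrt(3)*exp(-3/2) - sqrt(2)*sqrt(pi)*erfc(sqrt(6)/2) + 2*sqrt(3)/135 + sqrt(2)*sqrt(pi)*erfc(1) + 2*sqrt(2)*exp(-1) + 2
F(0) = Ei(-3/2) + 1/324 - Ei(-1) + 2*sqrt(2)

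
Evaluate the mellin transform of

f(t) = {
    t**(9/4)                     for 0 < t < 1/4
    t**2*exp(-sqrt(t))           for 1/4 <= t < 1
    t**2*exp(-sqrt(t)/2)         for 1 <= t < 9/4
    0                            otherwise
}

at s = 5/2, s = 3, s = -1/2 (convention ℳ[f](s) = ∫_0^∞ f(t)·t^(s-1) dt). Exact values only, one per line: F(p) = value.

F(5/2) = -5593984641*exp(-3/4)/64 - 219202*exp(-1) + sqrt(2)/4864 + 8730218097*exp(-1/2)/128
F(3) = -201383466759*exp(-3/4)/128 - 1972820*exp(-1) + sqrt(2)/10752 + 313981529075*exp(-1/2)/256
F(-1/2) = -65*exp(-3/4) - 10*exp(-1) + sqrt(2)/28 + 117*exp(-1/2)/2

undo the shared t-power: t**(1/4) on [0, 1/4); exp(-sqrt(t)) on [1/4, 1); exp(-sqrt(t)/2) on [1, 9/4)
strip the power substitution: sqrt(t) on [0, 1/2); exp(-t) on [1/2, 1); exp(-t/2) on [1, 3/2)
summing 3 kernel integrals split by 1/4, 1 yields ℳ[f](s)
piece [0, 1/4): integrate t**(9/4) against the kernel
for t in [1/4, 1): the term is ∫ t**2*exp(-sqrt(t))·t^(s-1)
the [1, 9/4) slice contributes ∫ t**2*exp(-sqrt(t)/2)·t^(s-1) dt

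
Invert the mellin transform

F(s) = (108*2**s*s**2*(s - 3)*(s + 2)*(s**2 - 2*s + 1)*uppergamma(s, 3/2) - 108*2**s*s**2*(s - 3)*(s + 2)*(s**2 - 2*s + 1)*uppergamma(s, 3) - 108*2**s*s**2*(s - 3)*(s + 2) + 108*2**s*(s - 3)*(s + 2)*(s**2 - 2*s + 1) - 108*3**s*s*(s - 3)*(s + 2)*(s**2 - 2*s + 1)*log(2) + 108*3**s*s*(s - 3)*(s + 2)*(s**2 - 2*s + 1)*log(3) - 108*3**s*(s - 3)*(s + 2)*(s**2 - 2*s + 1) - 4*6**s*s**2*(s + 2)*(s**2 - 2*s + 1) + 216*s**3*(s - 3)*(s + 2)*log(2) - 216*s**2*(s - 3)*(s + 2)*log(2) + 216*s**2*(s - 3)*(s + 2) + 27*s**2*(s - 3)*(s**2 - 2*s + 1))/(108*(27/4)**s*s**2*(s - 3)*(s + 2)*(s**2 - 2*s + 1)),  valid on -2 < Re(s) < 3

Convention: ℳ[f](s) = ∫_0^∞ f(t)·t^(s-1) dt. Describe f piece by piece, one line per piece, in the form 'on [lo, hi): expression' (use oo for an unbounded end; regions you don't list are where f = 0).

peel off the common scale on t: 81*t**2/16 on [0, 2/9); 4*log(9*t/4)/(9*t) on [2/9, 4/9); log(9*t/4) on [4/9, 2/3); …
back out the common scale on t: 9*t**2/4 on [0, 1/3); 2*log(3*t/2)/(3*t) on [1/3, 2/3); log(3*t/2) on [2/3, 1); …
peel off the common scale on t: t**2 on [0, 1/2); log(t)/t on [1/2, 1); log(t) on [1, 3/2); …
f breaks at 4/27, 8/27, 4/9, 8/9 into 5 integrals to sum
for t in [0, 4/27): the term is ∫ 729*t**2/64·t^(s-1)
piece [4/27, 8/27): integrate 8*log(27*t/8)/(27*t) against the kernel
between 8/27 and 4/9 the integrand is log(27*t/8)·t^(s-1)
between 4/9 and 8/9 the integrand is exp(-27*t/8)·t^(s-1)
segment 8/9 to ∞ holds 512/(19683*t**3); add its integral

on [0, 4/27): 729*t**2/64
on [4/27, 8/27): 8*log(27*t/8)/(27*t)
on [8/27, 4/9): log(27*t/8)
on [4/9, 8/9): exp(-27*t/8)
on [8/9, oo): 512/(19683*t**3)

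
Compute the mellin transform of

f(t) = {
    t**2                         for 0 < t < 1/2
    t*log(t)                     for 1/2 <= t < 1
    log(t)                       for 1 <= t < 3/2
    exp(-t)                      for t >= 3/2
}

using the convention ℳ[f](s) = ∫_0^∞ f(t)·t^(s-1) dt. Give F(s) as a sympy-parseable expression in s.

(4*2**s*s**2*(s + 2)*(s**2 + 2*s + 1)*uppergamma(s, 3/2) - 4*2**s*s**2*(s + 2) + 4*2**s*(s + 2)*(s**2 + 2*s + 1) + 3**s*s*(s + 2)*(-4*log(2) + 4*log(3))*(s**2 + 2*s + 1) - 4*3**s*(s + 2)*(s**2 + 2*s + 1) + s**3*(s + 2)*log(4) + s**2*(s + 2)*log(4) + 2*s**2*(s + 2) + s**2*(s**2 + 2*s + 1))/(4*2**s*s**2*(s + 2)*(s**2 + 2*s + 1))
  Re(s) > -2

the 4 pieces separated at 1/2, 1, 3/2 each add one integral
∫ t**2·t^(s-1) over [0, 1/2)
[1/2, 1) adds the kernel integral of t*log(t)
between 1 and 3/2 the integrand is log(t)·t^(s-1)
∫ over [3/2, ∞) of exp(-t)·t^(s-1) joins the sum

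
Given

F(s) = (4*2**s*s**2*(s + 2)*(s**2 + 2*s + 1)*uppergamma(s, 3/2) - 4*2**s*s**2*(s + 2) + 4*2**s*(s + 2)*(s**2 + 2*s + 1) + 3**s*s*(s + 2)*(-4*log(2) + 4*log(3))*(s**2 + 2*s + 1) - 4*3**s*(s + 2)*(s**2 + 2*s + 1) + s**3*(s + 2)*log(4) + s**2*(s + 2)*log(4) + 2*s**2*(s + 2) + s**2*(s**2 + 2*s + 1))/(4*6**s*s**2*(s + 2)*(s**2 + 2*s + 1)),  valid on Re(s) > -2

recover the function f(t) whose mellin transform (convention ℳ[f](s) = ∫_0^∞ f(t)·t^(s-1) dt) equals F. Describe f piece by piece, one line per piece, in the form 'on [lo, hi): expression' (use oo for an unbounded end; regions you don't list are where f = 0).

the common scale on t comes off first: t**2 on [0, 1/2); t*log(t) on [1/2, 1); log(t) on [1, 3/2); …
split f at 1/6, 1/3, 1/2: ℳ[f](s) collects 4 kernel integrals
over [0, 1/6), the kernel integral of 9*t**2 enters the sum
the [1/6, 1/3) slice contributes ∫ 3*t*log(3*t)·t^(s-1) dt
piece [1/3, 1/2): integrate log(3*t) against the kernel
on [1/2, ∞): add ∫ exp(-3*t)·t^(s-1) dt

on [0, 1/6): 9*t**2
on [1/6, 1/3): 3*t*log(3*t)
on [1/3, 1/2): log(3*t)
on [1/2, oo): exp(-3*t)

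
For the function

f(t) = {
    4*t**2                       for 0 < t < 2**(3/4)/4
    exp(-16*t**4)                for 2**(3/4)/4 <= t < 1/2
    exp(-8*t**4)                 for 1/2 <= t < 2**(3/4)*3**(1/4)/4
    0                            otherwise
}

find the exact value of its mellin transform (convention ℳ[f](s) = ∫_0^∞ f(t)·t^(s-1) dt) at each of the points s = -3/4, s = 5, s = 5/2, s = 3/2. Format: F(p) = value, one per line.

F(-3/4) = -2**(9/16)*uppergamma(-3/16, 3/4)/4 - 2**(3/4)*uppergamma(-3/16, 1)/4 + 2**(9/16)*uppergamma(-3/16, 1/2)/4 + 2**(3/4)*uppergamma(-3/16, 1/2)/4 + 4*2**(7/16)/5
F(5) = -2**(1/4)*uppergamma(5/4, 3/4)/64 - uppergamma(5/4, 1)/128 + 2**(1/4)/896 + uppergamma(5/4, 1/2)/128 + 2**(1/4)*uppergamma(5/4, 1/2)/64
F(5/2) = -2**(1/8)*uppergamma(5/8, 3/4)/16 - sqrt(2)*uppergamma(5/8, 1)/32 + 2**(3/8)/72 + sqrt(2)*uppergamma(5/8, 1/2)/32 + 2**(1/8)*uppergamma(5/8, 1/2)/16
F(3/2) = -2**(7/8)*uppergamma(3/8, 3/4)/16 - sqrt(2)*uppergamma(3/8, 1)/16 + sqrt(2)*uppergamma(3/8, 1/2)/16 + 2**(5/8)/28 + 2**(7/8)*uppergamma(3/8, 1/2)/16

back out the common scale on t: t**2 on [0, 2**(3/4)/2); exp(-t**4) on [2**(3/4)/2, 1); exp(-t**4/2) on [1, 2**(3/4)*3**(1/4)/2)
reversing the power substitution: t on [0, sqrt(2)/2); exp(-t**2) on [sqrt(2)/2, 1); exp(-t**2/2) on [1, sqrt(6)/2)
reversing the power substitution: sqrt(t) on [0, 1/2); exp(-t) on [1/2, 1); exp(-t/2) on [1, 3/2)
along the cuts 2**(3/4)/4, 1/2, ℳ[f](s) splits into 3 integrals
∫ 4*t**2·t^(s-1) over [0, 2**(3/4)/4)
∫ over [2**(3/4)/4, 1/2) of exp(-16*t**4)·t^(s-1) joins the sum
segment [1/2, 2**(3/4)*3**(1/4)/4) carries exp(-8*t**4); integrate it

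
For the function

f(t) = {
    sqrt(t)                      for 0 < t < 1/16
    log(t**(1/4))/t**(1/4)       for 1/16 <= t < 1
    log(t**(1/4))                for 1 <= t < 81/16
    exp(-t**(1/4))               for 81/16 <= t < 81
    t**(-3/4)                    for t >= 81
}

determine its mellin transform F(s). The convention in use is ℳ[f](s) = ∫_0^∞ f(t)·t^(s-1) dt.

(1728*2**(4*s)*s**2*(4*s - 3)*(4*s + 2)*(16*s**2 - 8*s + 1)*uppergamma(4*s, 3/2) - 1728*2**(4*s)*s**2*(4*s - 3)*(4*s + 2)*(16*s**2 - 8*s + 1)*uppergamma(4*s, 3) - 1728*2**(4*s)*s**2*(4*s - 3)*(4*s + 2) + 108*2**(4*s)*(4*s - 3)*(4*s + 2)*(16*s**2 - 8*s + 1) - 432*3**(4*s)*s*(4*s - 3)*(4*s + 2)*(16*s**2 - 8*s + 1)*log(2) + 432*3**(4*s)*s*(4*s - 3)*(4*s + 2)*(16*s**2 - 8*s + 1)*log(3) - 108*3**(4*s)*(4*s - 3)*(4*s + 2)*(16*s**2 - 8*s + 1) - 64*6**(4*s)*s**2*(4*s + 2)*(16*s**2 - 8*s + 1) + 13824*s**3*(4*s - 3)*(4*s + 2)*log(2) - 3456*s**2*(4*s - 3)*(4*s + 2)*log(2) + 3456*s**2*(4*s - 3)*(4*s + 2) + 432*s**2*(4*s - 3)*(16*s**2 - 8*s + 1))/(432*2**(4*s)*s**2*(4*s - 3)*(4*s + 2)*(16*s**2 - 8*s + 1))
  -1/2 < Re(s) < 3/4

strip the power substitution: t on [0, 1/4); log(sqrt(t))/sqrt(t) on [1/4, 1); log(sqrt(t)) on [1, 9/4); …
back out the power substitution: t**2 on [0, 1/2); log(t)/t on [1/2, 1); log(t) on [1, 3/2); …
summing 5 kernel integrals split by 1/16, 1, 81/16, 81 yields ℳ[f](s)
∫ over [0, 1/16) of sqrt(t)·t^(s-1) joins the sum
[1/16, 1) adds the kernel integral of log(t**(1/4))/t**(1/4)
∫ over [1, 81/16) of log(t**(1/4))·t^(s-1) joins the sum
∫ exp(-t**(1/4))·t^(s-1) over [81/16, 81)
for t in [81, ∞): the term is ∫ t**(-3/4)·t^(s-1)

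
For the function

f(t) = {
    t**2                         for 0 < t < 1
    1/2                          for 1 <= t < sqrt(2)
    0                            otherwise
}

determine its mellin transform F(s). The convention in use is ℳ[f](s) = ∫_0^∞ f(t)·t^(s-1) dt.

peel off the power substitution: t on [0, 1); 1/2 on [1, 2)
decompose at 1; ℳ[f](s) sums the 2 pieces' integrals
[0, 1) adds the kernel integral of t**2
between 1 and sqrt(2) the integrand is 1/2·t^(s-1)

(2**(s/2)*(s + 2) + s - 2)/(2*s*(s + 2))
  Re(s) > -2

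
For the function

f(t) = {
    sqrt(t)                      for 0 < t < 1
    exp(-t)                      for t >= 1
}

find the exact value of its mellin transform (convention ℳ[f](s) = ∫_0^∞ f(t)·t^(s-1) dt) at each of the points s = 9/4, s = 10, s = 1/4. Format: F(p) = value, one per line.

F(9/4) = 4/11 + uppergamma(9/4, 1)
F(10) = 2/21 + 986410*exp(-1)
F(1/4) = uppergamma(1/4, 1) + 4/3

slice at 1, transform all 2 pieces, and sum them
the [0, 1) slice contributes ∫ sqrt(t)·t^(s-1) dt
∫ exp(-t)·t^(s-1) over [1, ∞)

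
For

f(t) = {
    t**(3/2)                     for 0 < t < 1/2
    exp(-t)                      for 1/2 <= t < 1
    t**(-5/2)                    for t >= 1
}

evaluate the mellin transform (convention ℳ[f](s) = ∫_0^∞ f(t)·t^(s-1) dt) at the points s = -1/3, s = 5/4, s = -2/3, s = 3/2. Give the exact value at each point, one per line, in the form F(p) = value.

breakpoints 1/2, 1: one integral from each of the 3 segments
piece [0, 1/2): integrate t**(3/2) against the kernel
on [1/2, 1): add ∫ exp(-t)·t^(s-1) dt
on [1, ∞) integrate f = t**(-5/2) against the kernel

F(-1/3) = -uppergamma(-1/3, 1) + 6/17 + 3*2**(5/6)/14 + uppergamma(-1/3, 1/2)
F(5/4) = -uppergamma(5/4, 1) + 2**(1/4)/22 + uppergamma(5/4, 1/2) + 4/5
F(-2/3) = -uppergamma(-2/3, 1) + 6/19 + uppergamma(-2/3, 1/2) + 3*2**(1/6)/5
F(3/2) = -exp(-1) - sqrt(pi)*erfc(1)/2 + sqrt(pi)*erfc(sqrt(2)/2)/2 + sqrt(2)*exp(-1/2)/2 + 25/24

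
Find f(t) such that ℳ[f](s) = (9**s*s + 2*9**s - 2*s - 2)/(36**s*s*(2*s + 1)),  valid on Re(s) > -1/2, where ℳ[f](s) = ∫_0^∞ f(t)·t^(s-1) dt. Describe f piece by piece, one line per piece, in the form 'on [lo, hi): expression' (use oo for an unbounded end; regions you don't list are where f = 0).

undo the power substitution: 3*t on [0, 1/6); 2 - 3*t on [1/6, 1/2)
remove the common scale on t first: t on [0, 1/2); 2 - t on [1/2, 3/2)
breakpoints 1/36: one integral from each of the 2 segments
segment 0 to 1/36 holds 3*sqrt(t); add its integral
on [1/36, 1/4): add ∫ (2 - 3*sqrt(t))·t^(s-1) dt

on [0, 1/36): 3*sqrt(t)
on [1/36, 1/4): 2 - 3*sqrt(t)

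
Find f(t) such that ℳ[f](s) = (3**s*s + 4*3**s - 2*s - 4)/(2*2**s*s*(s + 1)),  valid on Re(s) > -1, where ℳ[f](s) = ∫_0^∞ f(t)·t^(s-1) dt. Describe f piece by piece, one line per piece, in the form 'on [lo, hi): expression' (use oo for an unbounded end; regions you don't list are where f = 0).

breakpoints 1/2: one integral from each of the 2 segments
∫ over [0, 1/2) of t·t^(s-1) joins the sum
between 1/2 and 3/2 the integrand is (2 - t)·t^(s-1)

on [0, 1/2): t
on [1/2, 3/2): 2 - t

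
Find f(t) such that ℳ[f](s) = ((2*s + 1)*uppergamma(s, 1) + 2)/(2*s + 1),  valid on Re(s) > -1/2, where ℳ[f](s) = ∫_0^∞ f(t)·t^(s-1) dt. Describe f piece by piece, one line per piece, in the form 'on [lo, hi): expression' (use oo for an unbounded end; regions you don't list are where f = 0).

on [0, 1): sqrt(t)
on [1, oo): exp(-t)

along the cuts 1, ℳ[f](s) splits into 2 integrals
for t in [0, 1): the term is ∫ sqrt(t)·t^(s-1)
∫ exp(-t)·t^(s-1) over [1, ∞)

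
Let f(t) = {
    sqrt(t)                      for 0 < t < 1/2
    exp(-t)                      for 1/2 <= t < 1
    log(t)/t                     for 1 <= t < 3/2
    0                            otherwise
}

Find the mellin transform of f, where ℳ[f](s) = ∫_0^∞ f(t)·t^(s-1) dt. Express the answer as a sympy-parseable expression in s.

linearity at 1/2, 1 turns ℳ[f](s) into 3 summed integrals
over [0, 1/2), the kernel integral of sqrt(t) enters the sum
the [1/2, 1) slice contributes ∫ exp(-t)·t^(s-1) dt
on [1, 3/2): add ∫ log(t)/t·t^(s-1) dt

(3*2**s*(2*s + 1)*(s**2 - 2*s + 1)*uppergamma(s, 1/2) - 3*2**s*(2*s + 1)*(s**2 - 2*s + 1)*uppergamma(s, 1) + 3*2**s*(2*s + 1) + 3**s*s*(2*s + 1)*(-2*log(2) + 2*log(3)) - 2*3**s*(2*s + 1) + 3**s*(2*s + 1)*(-2*log(3) + 2*log(2)) + 3*sqrt(2)*(s**2 - 2*s + 1))/(3*2**s*(2*s + 1)*(s**2 - 2*s + 1))
  Re(s) > -1/2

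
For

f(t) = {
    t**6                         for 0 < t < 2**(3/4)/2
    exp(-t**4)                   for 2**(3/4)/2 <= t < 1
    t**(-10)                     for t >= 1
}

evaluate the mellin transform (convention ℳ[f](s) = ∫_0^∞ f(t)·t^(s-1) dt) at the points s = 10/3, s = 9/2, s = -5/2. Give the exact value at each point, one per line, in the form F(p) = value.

reversing the power substitution: t**3 on [0, sqrt(2)/2); exp(-t**2) on [sqrt(2)/2, 1); t**(-5) on [1, ∞)
remove the power substitution first: t**(3/2) on [0, 1/2); exp(-t) on [1/2, 1); t**(-5/2) on [1, ∞)
f breaks at 2**(3/4)/2, 1 into 3 integrals to sum
between 0 and 2**(3/4)/2 the integrand is t**6·t^(s-1)
segment [2**(3/4)/2, 1) carries exp(-t**4); integrate it
segment 1 to ∞ holds t**(-10); add its integral

F(10/3) = -uppergamma(5/6, 1)/4 + 3*2**(2/3)/224 + uppergamma(5/6, 1/2)/4 + 3/20
F(9/2) = -uppergamma(9/8, 1)/4 + 2**(3/8)/84 + uppergamma(9/8, 1/2)/4 + 2/11
F(-5/2) = -uppergamma(-5/8, 1)/4 + 2/25 + uppergamma(-5/8, 1/2)/4 + 2**(1/8)/7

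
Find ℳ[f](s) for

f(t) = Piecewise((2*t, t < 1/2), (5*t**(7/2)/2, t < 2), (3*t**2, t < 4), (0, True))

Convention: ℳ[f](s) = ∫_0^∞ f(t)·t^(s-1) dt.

the 3 pieces separated at 1/2, 2 each add one integral
on [0, 1/2): add ∫ 2*t·t^(s-1) dt
∫ 5*t**(7/2)/2·t^(s-1) over [1/2, 2)
on [2, 4) integrate f = 3*t**2 against the kernel

(768*2**(2*s)*(s + 1)*(2*s + 7) - 192*2**s*(s + 1)*(2*s + 7) - 5*2**(1/2 - s)*(s + 1)*(s + 2) + 640*2**(s + 1/2)*(s + 1)*(s + 2) + 16*(s + 2)*(2*s + 7)/2**s)/(16*(s + 1)*(s + 2)*(2*s + 7))
  Re(s) > -1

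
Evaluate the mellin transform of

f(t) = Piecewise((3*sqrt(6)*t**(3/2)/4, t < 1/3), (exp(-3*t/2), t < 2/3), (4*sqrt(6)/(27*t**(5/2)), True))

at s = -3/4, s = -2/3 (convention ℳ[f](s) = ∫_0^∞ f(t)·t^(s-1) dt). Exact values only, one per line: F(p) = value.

invert the common scale on t to get t**(3/2) on [0, 1/2); exp(-t) on [1/2, 1); t**(-5/2) on [1, ∞)
decompose at 1/3, 2/3; ℳ[f](s) sums the 3 pieces' integrals
segment [0, 1/3) carries 3*sqrt(6)*t**(3/2)/4; integrate it
[1/3, 2/3) adds the kernel integral of exp(-3*t/2)
[2/3, ∞) adds the kernel integral of 4*sqrt(6)/(27*t**(5/2))

F(-3/4) = 3**(3/4)*(-39*2**(1/4)*uppergamma(-3/4, 1) + 12*2**(1/4) + 39*2**(1/4)*uppergamma(-3/4, 1/2) + 26*sqrt(2))/78
F(-2/3) = 3**(2/3)*(-95*2**(1/3)*uppergamma(-2/3, 1) + 30*2**(1/3) + 95*2**(1/3)*uppergamma(-2/3, 1/2) + 57*sqrt(2))/190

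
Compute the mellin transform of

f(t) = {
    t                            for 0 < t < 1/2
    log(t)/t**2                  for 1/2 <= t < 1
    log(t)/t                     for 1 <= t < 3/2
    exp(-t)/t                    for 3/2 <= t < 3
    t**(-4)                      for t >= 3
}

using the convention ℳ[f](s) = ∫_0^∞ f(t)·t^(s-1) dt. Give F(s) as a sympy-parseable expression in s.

peel off the shared t-power: t**2 on [0, 1/2); log(t)/t on [1/2, 1); log(t) on [1, 3/2); …
integrate the 5 segments split at 1/2, 1, 3/2, 3, then add the results
∫ t·t^(s-1) over [0, 1/2)
on [1/2, 1) integrate f = log(t)/t**2 against the kernel
the [1, 3/2) slice contributes ∫ log(t)/t·t^(s-1) dt
on [3/2, 3) integrate f = exp(-t)/t against the kernel
[3, ∞) adds the kernel integral of t**(-4)

2**(1 - s)*(108*2**(s - 1)*(s - 4)*(s - 1)**2*(s + 1)*(-2*s + (s - 1)**2 + 3)*uppergamma(s - 1, 3/2) - 108*2**(s - 1)*(s - 4)*(s - 1)**2*(s + 1)*(-2*s + (s - 1)**2 + 3)*uppergamma(s - 1, 3) - 108*2**(s - 1)*(s - 4)*(s - 1)**2*(s + 1) + 108*2**(s - 1)*(s - 4)*(s + 1)*(-2*s + (s - 1)**2 + 3) - 108*3**(s - 1)*(s - 4)*(s - 1)*(s + 1)*(-2*s + (s - 1)**2 + 3)*log(2) + 108*3**(s - 1)*(s - 4)*(s - 1)*(s + 1)*(-2*s + (s - 1)**2 + 3)*log(3) - 108*3**(s - 1)*(s - 4)*(s + 1)*(-2*s + (s - 1)**2 + 3) - 4*6**(s - 1)*(s - 1)**2*(s + 1)*(-2*s + (s - 1)**2 + 3) + 216*(s - 4)*(s - 1)**3*(s + 1)*log(2) - 216*(s - 4)*(s - 1)**2*(s + 1)*log(2) + 216*(s - 4)*(s - 1)**2*(s + 1) + 27*(s - 4)*(s - 1)**2*(-2*s + (s - 1)**2 + 3))/(108*(s - 4)*(s - 1)**2*(s + 1)*(-2*s + (s - 1)**2 + 3))
  -1 < Re(s) < 4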